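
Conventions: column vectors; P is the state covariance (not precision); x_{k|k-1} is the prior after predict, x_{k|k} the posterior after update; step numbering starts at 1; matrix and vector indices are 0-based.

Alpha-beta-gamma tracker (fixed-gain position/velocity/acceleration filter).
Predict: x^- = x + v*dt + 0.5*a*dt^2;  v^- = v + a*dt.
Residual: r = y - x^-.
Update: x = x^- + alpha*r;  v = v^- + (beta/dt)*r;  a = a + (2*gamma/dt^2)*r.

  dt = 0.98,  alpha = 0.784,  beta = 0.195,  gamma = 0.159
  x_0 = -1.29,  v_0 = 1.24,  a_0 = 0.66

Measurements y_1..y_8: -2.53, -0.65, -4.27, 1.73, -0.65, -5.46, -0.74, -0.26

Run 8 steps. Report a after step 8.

a_post = 1.4969

step 1: x_pred=0.2421  r=-2.7721  x^+=-1.9312  v^+=1.3352  a^+=-0.2579
step 2: x_pred=-0.7466  r=0.0966  x^+=-0.6709  v^+=1.1017  a^+=-0.2259
step 3: x_pred=0.3003  r=-4.5703  x^+=-3.2828  v^+=-0.0291  a^+=-1.7392
step 4: x_pred=-4.1465  r=5.8765  x^+=0.4607  v^+=-0.5642  a^+=0.2066
step 5: x_pred=0.0069  r=-0.6569  x^+=-0.5081  v^+=-0.4925  a^+=-0.0109
step 6: x_pred=-0.9960  r=-4.4640  x^+=-4.4958  v^+=-1.3915  a^+=-1.4890
step 7: x_pred=-6.5744  r=5.8344  x^+=-2.0002  v^+=-1.6898  a^+=0.4428
step 8: x_pred=-3.4436  r=3.1836  x^+=-0.9477  v^+=-0.6223  a^+=1.4969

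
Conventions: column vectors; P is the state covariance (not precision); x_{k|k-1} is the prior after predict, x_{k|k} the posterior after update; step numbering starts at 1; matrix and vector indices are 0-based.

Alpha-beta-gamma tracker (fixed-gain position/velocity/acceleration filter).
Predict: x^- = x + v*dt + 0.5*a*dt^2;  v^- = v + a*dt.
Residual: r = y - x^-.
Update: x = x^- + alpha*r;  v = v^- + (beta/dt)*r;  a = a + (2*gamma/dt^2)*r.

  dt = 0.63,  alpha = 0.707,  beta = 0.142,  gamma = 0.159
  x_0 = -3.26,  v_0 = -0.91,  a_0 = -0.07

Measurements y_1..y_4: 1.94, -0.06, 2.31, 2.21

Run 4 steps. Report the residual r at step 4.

step 1: x_pred=-3.8472  r=5.7872  x^+=0.2444  v^+=0.3503  a^+=4.5668
step 2: x_pred=1.3713  r=-1.4313  x^+=0.3594  v^+=2.9048  a^+=3.4200
step 3: x_pred=2.8681  r=-0.5581  x^+=2.4735  v^+=4.9335  a^+=2.9728
step 4: x_pred=6.1716  r=-3.9616  x^+=3.3708  v^+=5.9135  a^+=-0.2012

resid = -3.9616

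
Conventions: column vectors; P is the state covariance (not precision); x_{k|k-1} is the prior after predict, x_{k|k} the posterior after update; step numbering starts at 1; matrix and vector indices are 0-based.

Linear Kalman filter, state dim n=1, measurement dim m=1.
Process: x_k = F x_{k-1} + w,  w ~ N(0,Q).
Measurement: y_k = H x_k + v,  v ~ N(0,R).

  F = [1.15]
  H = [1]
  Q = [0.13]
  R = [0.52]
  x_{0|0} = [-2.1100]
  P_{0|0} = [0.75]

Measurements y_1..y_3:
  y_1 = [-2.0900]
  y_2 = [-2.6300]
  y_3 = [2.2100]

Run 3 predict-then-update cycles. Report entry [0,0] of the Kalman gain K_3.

step 1: x^-=[-2.4265]  P^-=[1.1219]  S=[1.6419]  K=[0.6833]  nu=[0.3365]  x^+=[-2.1966]  P^+=[0.3553]
step 2: x^-=[-2.5261]  P^-=[0.5999]  S=[1.1199]  K=[0.5357]  nu=[-0.1039]  x^+=[-2.5817]  P^+=[0.2785]
step 3: x^-=[-2.9690]  P^-=[0.4984]  S=[1.0184]  K=[0.4894]  nu=[5.1790]  x^+=[-0.4345]  P^+=[0.2545]

K[0,0] = 0.4894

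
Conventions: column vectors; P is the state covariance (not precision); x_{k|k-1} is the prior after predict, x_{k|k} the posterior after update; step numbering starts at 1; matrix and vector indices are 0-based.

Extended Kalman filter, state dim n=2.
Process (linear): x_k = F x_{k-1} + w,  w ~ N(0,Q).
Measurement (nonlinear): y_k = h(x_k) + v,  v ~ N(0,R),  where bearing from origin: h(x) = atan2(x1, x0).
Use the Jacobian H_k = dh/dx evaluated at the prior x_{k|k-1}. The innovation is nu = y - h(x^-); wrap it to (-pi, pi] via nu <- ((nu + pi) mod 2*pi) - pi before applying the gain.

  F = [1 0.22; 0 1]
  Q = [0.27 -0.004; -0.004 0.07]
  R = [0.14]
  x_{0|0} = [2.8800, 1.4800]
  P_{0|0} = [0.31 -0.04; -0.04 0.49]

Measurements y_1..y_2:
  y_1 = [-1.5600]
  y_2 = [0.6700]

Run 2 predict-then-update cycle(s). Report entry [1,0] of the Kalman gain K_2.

step 1: x^-=[3.2056, 1.4800]  P^-=[0.5861 0.0638; 0.0638 0.5600]  H_jac=[-0.1187 0.2571]  S=[0.1814]  K=[-0.2932; 0.7521]  nu=[-1.9925]  x^+=[3.7897, -0.0186]  P^+=[0.5705 0.1038; 0.1038 0.4574]
step 2: x^-=[3.7857, -0.0186]  P^-=[0.9083 0.2004; 0.2004 0.5274]  H_jac=[0.0013 0.2641]  S=[0.1769]  K=[0.3059; 0.7888]  nu=[0.6749]  x^+=[3.9921, 0.5138]  P^+=[0.8918 0.1577; 0.1577 0.4173]

K[1,0] = 0.7888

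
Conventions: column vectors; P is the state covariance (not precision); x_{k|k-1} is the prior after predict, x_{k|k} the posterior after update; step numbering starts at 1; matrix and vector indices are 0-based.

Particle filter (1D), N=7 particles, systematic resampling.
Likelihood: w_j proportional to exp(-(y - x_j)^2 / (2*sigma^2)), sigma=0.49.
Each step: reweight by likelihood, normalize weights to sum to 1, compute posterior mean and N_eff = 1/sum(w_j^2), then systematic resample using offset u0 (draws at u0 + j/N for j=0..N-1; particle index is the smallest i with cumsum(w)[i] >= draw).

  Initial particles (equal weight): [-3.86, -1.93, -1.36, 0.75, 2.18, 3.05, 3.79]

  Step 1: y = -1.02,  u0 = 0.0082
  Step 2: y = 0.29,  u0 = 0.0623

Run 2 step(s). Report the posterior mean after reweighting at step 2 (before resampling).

post_mean = -1.3623

step 1: w=[0.0000, 0.1846, 0.8139, 0.0015, 0.0000, 0.0000, 0.0000]  mean=-1.4620  Neff=1.4357  idx=[1, 1, 2, 2, 2, 2, 2]
step 2: w=[0.0020, 0.0020, 0.1992, 0.1992, 0.1992, 0.1992, 0.1992]  mean=-1.3623  Neff=5.0403  idx=[2, 3, 3, 4, 5, 5, 6]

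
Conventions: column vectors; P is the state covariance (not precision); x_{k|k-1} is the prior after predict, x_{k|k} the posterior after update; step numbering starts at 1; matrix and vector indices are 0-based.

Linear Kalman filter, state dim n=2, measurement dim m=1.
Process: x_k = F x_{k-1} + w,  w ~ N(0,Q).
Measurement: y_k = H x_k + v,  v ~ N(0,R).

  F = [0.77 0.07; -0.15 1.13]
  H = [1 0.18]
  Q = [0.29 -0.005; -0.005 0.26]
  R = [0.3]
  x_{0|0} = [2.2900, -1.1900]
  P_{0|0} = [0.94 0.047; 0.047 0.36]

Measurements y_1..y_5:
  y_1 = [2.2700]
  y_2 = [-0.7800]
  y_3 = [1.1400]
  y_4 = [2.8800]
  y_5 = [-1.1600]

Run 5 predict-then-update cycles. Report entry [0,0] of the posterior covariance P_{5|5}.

P_post[0,0] = 0.2061

step 1: x^-=[1.6800, -1.6882]  P^-=[0.8542 -0.0447; -0.0447 0.7249]  S=[1.1616]  K=[0.7284; 0.0739]  nu=[0.8939]  x^+=[2.3311, -1.6222]  P^+=[0.2378 -0.1072; -0.1072 0.7186]
step 2: x^-=[1.6814, -2.1827]  P^-=[0.4230 -0.0678; -0.0678 1.2192]  S=[0.7381]  K=[0.5565; 0.2055]  nu=[-2.0685]  x^+=[0.5302, -2.6079]  P^+=[0.1944 -0.1522; -0.1522 1.1880]
step 3: x^-=[0.2257, -3.0264]  P^-=[0.3946 -0.0643; -0.0643 1.8330]  S=[0.7309]  K=[0.5241; 0.3634]  nu=[1.4591]  x^+=[0.9904, -2.4961]  P^+=[0.1939 -0.2035; -0.2035 1.7364]
step 4: x^-=[0.5879, -2.9692]  P^-=[0.3915 -0.0650; -0.0650 2.5506]  S=[0.7508]  K=[0.5059; 0.5250]  nu=[2.8266]  x^+=[2.0179, -1.4854]  P^+=[0.1994 -0.2644; -0.2644 2.3437]
step 5: x^-=[1.4498, -1.9811]  P^-=[0.3912 -0.0699; -0.0699 3.3468]  S=[0.7745]  K=[0.4889; 0.6876]  nu=[-2.2532]  x^+=[0.3483, -3.5304]  P^+=[0.2061 -0.3302; -0.3302 2.9806]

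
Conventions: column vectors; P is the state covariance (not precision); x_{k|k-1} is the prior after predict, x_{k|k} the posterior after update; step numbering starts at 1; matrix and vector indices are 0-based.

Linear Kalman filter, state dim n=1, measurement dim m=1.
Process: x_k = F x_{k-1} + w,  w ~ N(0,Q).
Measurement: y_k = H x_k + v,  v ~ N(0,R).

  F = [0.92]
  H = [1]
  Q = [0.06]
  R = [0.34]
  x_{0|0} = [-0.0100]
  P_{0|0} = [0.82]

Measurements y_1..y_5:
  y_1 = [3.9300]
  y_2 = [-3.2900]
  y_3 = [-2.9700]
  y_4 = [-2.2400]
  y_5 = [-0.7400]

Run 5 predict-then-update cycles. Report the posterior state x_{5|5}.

x_post = [-1.1018]

step 1: x^-=[-0.0092]  P^-=[0.7540]  S=[1.0940]  K=[0.6892]  nu=[3.9392]  x^+=[2.7058]  P^+=[0.2343]
step 2: x^-=[2.4893]  P^-=[0.2583]  S=[0.5983]  K=[0.4318]  nu=[-5.7793]  x^+=[-0.0060]  P^+=[0.1468]
step 3: x^-=[-0.0055]  P^-=[0.1843]  S=[0.5243]  K=[0.3515]  nu=[-2.9645]  x^+=[-1.0474]  P^+=[0.1195]
step 4: x^-=[-0.9636]  P^-=[0.1611]  S=[0.5011]  K=[0.3215]  nu=[-1.2764]  x^+=[-1.3740]  P^+=[0.1093]
step 5: x^-=[-1.2641]  P^-=[0.1525]  S=[0.4925]  K=[0.3097]  nu=[0.5241]  x^+=[-1.1018]  P^+=[0.1053]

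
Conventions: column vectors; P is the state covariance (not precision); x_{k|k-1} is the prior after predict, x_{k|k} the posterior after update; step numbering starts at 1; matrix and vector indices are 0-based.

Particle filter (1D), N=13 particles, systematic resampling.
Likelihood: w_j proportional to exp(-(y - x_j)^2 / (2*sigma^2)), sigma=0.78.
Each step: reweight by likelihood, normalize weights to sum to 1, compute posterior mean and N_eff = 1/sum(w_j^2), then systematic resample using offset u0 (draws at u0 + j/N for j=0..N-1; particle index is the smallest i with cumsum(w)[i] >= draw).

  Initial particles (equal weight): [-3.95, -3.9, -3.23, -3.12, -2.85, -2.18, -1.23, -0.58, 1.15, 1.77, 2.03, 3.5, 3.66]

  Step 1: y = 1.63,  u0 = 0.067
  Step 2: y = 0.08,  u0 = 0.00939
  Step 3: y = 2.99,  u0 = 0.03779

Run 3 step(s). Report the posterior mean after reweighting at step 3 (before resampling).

step 1: w=[0.0000, 0.0000, 0.0000, 0.0000, 0.0000, 0.0000, 0.0004, 0.0065, 0.2958, 0.3517, 0.3134, 0.0202, 0.0121]  mean=1.7094  Neff=3.2261  idx=[8, 8, 8, 8, 9, 9, 9, 9, 10, 10, 10, 10, 12]
step 2: w=[0.1841, 0.1841, 0.1841, 0.1841, 0.0451, 0.0451, 0.0451, 0.0451, 0.0207, 0.0207, 0.0207, 0.0207, 0.0000]  mean=1.3349  Neff=6.8730  idx=[0, 0, 0, 1, 1, 2, 2, 2, 3, 3, 4, 6, 8]
step 3: w=[0.0369, 0.0369, 0.0369, 0.0369, 0.0369, 0.0369, 0.0369, 0.0369, 0.0369, 0.0369, 0.1755, 0.1755, 0.2797]  mean=1.6138  Neff=6.5147  idx=[1, 3, 5, 7, 9, 10, 10, 11, 11, 12, 12, 12, 12]

post_mean = 1.6138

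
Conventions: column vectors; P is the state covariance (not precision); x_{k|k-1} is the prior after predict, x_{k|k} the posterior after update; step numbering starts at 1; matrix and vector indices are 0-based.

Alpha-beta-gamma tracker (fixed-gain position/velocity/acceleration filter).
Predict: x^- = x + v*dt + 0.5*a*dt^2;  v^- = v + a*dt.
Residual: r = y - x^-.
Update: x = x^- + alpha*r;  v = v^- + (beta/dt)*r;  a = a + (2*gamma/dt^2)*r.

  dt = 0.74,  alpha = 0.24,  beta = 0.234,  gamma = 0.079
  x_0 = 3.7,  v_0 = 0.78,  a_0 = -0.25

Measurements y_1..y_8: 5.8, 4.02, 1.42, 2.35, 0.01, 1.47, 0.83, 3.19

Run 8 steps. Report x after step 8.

step 1: x_pred=4.2088  r=1.5912  x^+=4.5907  v^+=1.0982  a^+=0.2091
step 2: x_pred=5.4606  r=-1.4406  x^+=5.1148  v^+=0.7974  a^+=-0.2065
step 3: x_pred=5.6484  r=-4.2284  x^+=4.6336  v^+=-0.6925  a^+=-1.4265
step 4: x_pred=3.7305  r=-1.3805  x^+=3.3992  v^+=-2.1847  a^+=-1.8249
step 5: x_pred=1.2829  r=-1.2729  x^+=0.9774  v^+=-3.9376  a^+=-2.1921
step 6: x_pred=-2.5366  r=4.0066  x^+=-1.5750  v^+=-4.2928  a^+=-1.0361
step 7: x_pred=-5.0354  r=5.8654  x^+=-3.6277  v^+=-3.2048  a^+=0.6563
step 8: x_pred=-5.8195  r=9.0095  x^+=-3.6573  v^+=0.1298  a^+=3.2558

x_post = -3.6573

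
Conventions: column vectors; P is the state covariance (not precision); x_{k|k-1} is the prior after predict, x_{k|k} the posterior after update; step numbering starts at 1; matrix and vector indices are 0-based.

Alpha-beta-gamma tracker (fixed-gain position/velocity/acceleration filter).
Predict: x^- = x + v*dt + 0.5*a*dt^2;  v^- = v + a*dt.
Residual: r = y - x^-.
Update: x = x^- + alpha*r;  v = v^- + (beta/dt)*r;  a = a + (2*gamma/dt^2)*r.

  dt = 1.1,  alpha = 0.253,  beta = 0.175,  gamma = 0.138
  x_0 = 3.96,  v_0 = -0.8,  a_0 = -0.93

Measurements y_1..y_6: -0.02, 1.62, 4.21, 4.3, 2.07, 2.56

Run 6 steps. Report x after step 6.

x_post = 6.0072

step 1: x_pred=2.5173  r=-2.5373  x^+=1.8754  v^+=-2.2267  a^+=-1.5088
step 2: x_pred=-1.4867  r=3.1067  x^+=-0.7007  v^+=-3.3921  a^+=-0.8001
step 3: x_pred=-4.9161  r=9.1261  x^+=-2.6072  v^+=-2.8203  a^+=1.2815
step 4: x_pred=-4.9342  r=9.2342  x^+=-2.5980  v^+=0.0584  a^+=3.3878
step 5: x_pred=-0.4840  r=2.5540  x^+=0.1621  v^+=4.1914  a^+=3.9704
step 6: x_pred=7.1748  r=-4.6148  x^+=6.0072  v^+=7.8247  a^+=2.9178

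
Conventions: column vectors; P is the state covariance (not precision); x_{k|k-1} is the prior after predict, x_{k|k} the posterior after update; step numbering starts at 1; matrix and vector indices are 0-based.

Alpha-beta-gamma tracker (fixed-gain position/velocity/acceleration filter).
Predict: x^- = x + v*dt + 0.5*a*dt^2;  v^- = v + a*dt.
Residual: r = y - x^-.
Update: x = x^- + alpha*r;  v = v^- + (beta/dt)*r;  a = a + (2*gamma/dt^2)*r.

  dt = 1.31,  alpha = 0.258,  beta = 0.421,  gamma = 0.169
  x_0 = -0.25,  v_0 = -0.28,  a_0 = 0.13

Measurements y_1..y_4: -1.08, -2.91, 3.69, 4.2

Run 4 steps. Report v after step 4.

v_post = 3.2013

step 1: x_pred=-0.5053  r=-0.5747  x^+=-0.6535  v^+=-0.2944  a^+=0.0168
step 2: x_pred=-1.0248  r=-1.8852  x^+=-1.5112  v^+=-0.8783  a^+=-0.3545
step 3: x_pred=-2.9659  r=6.6559  x^+=-1.2487  v^+=0.7964  a^+=0.9564
step 4: x_pred=0.6152  r=3.5848  x^+=1.5401  v^+=3.2013  a^+=1.6625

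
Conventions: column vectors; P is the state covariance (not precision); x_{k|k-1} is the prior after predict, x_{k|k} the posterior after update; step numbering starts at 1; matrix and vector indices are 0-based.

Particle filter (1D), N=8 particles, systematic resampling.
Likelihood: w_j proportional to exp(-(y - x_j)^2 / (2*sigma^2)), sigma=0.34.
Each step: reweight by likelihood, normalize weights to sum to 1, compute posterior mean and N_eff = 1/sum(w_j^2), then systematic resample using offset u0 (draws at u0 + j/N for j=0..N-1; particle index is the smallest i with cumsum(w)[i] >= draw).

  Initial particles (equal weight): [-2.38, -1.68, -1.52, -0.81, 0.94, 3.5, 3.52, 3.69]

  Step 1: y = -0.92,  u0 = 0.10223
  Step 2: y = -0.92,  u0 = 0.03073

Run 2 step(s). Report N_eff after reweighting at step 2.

step 1: w=[0.0001, 0.0662, 0.1697, 0.7640, 0.0000, 0.0000, 0.0000, 0.0000]  mean=-0.9882  Neff=1.6209  idx=[2, 2, 3, 3, 3, 3, 3, 3]
step 2: w=[0.0345, 0.0345, 0.1552, 0.1552, 0.1552, 0.1552, 0.1552, 0.1552]  mean=-0.8589  Neff=6.8092  idx=[0, 2, 3, 4, 4, 5, 6, 7]

N_eff = 6.8092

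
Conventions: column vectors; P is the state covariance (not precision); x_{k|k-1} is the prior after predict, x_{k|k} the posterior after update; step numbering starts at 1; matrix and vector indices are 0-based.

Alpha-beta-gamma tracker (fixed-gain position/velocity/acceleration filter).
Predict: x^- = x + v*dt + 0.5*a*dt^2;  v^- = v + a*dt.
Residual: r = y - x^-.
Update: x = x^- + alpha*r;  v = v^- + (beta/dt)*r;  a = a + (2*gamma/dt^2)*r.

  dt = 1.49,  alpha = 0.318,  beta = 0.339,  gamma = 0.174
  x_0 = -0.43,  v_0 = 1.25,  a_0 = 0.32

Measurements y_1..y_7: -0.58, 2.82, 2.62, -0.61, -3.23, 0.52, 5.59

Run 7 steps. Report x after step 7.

x_post = -6.0376

step 1: x_pred=1.7877  r=-2.3677  x^+=1.0348  v^+=1.1881  a^+=-0.0511
step 2: x_pred=2.7483  r=0.0717  x^+=2.7711  v^+=1.1282  a^+=-0.0399
step 3: x_pred=4.4079  r=-1.7879  x^+=3.8393  v^+=0.6620  a^+=-0.3201
step 4: x_pred=4.4703  r=-5.0803  x^+=2.8548  v^+=-0.9709  a^+=-1.1165
step 5: x_pred=0.1688  r=-3.3988  x^+=-0.9120  v^+=-3.4077  a^+=-1.6493
step 6: x_pred=-7.8203  r=8.3403  x^+=-5.1681  v^+=-3.9676  a^+=-0.3419
step 7: x_pred=-11.4593  r=17.0493  x^+=-6.0376  v^+=-0.5980  a^+=2.3305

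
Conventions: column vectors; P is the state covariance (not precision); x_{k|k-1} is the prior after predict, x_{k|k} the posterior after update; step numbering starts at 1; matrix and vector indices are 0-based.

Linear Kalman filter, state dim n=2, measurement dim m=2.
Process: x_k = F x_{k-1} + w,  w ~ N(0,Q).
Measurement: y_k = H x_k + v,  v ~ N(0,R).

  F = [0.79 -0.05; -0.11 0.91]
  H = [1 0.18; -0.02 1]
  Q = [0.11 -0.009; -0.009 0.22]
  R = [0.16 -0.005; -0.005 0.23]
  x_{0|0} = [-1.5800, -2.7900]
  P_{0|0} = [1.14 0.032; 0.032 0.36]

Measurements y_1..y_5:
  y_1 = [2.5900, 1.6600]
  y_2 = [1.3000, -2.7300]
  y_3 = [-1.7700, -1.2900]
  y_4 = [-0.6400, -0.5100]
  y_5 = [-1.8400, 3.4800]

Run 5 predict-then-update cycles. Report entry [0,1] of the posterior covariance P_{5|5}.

P_post[0,1] = -0.0202

step 1: x^-=[-1.1087, -2.3651]  P^-=[0.8198 -0.1013; -0.1013 0.5255]  S=[0.9604 -0.0277; -0.0277 0.7599]  K=[0.8311 -0.1245; 0.0131 0.6947]  nu=[4.1244, 4.0029]  x^+=[1.8204, 0.4697]  P^+=[0.1390 -0.0300; -0.0300 0.1591]
step 2: x^-=[1.4147, 0.2272]  P^-=[0.1995 -0.0501; -0.0501 0.3595]  S=[0.3531 0.0058; 0.0058 0.5915]  K=[0.5411 -0.0967; 0.0314 0.6090]  nu=[-0.1556, -2.9289]  x^+=[1.6137, -1.5615]  P^+=[0.0912 -0.0231; -0.0231 0.1395]
step 3: x^-=[1.3529, -1.5985]  P^-=[0.1691 -0.0400; -0.0400 0.3412]  S=[0.3257 0.0132; 0.0132 0.5729]  K=[0.5005 -0.0873; 0.0416 0.5961]  nu=[-2.8352, 0.3356]  x^+=[-0.0954, -1.5164]  P^+=[0.0843 -0.0209; -0.0209 0.1365]
step 4: x^-=[0.0004, -1.3695]  P^-=[0.1646 -0.0377; -0.0377 0.3382]  S=[0.3220 0.0151; 0.0151 0.5698]  K=[0.4941 -0.0849; 0.0443 0.5937]  nu=[-0.3939, 0.8595]  x^+=[-0.2672, -0.8766]  P^+=[0.0831 -0.0203; -0.0203 0.1359]
step 5: x^-=[-0.1673, -0.7683]  P^-=[0.1638 -0.0371; -0.0371 0.3376]  S=[0.3214 0.0155; 0.0155 0.5692]  K=[0.4930 -0.0844; 0.0449 0.5933]  nu=[-1.5344, 4.2450]  x^+=[-1.2822, 1.6812]  P^+=[0.0829 -0.0202; -0.0202 0.1358]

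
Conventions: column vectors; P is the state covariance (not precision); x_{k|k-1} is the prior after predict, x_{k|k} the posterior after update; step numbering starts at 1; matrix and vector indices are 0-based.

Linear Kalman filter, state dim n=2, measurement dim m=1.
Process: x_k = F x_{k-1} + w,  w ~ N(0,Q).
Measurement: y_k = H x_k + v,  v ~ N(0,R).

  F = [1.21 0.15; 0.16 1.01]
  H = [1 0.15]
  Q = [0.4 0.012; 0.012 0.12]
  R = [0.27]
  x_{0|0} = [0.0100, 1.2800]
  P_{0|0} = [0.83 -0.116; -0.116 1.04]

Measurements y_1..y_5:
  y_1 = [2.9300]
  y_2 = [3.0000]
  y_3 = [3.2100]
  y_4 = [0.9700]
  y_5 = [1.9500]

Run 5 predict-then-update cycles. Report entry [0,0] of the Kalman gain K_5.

step 1: x^-=[0.2041, 1.2944]  P^-=[1.5965 0.1857; 0.1857 1.1647]  S=[1.9484]  K=[0.8337; 0.1850]  nu=[2.5317]  x^+=[2.3148, 1.7627]  P^+=[0.2423 -0.1148; -0.1148 1.0980]
step 2: x^-=[3.0653, 2.1507]  P^-=[0.7378 0.0823; 0.0823 1.2092]  S=[1.0597]  K=[0.7079; 0.2488]  nu=[-0.3879]  x^+=[2.7907, 2.0542]  P^+=[0.2068 -0.1044; -0.1044 1.1436]
step 3: x^-=[3.6849, 2.5212]  P^-=[0.6906 0.0952; 0.0952 1.2581]  S=[1.0175]  K=[0.6928; 0.2791]  nu=[-0.8531]  x^+=[3.0939, 2.2832]  P^+=[0.2023 -0.1015; -0.1015 1.1789]
step 4: x^-=[4.0861, 2.8010]  P^-=[0.6858 0.1033; 0.1033 1.2950]  S=[1.0160]  K=[0.6903; 0.2929]  nu=[-3.5362]  x^+=[1.6450, 1.7654]  P^+=[0.2017 -0.1021; -0.1021 1.2078]
step 5: x^-=[2.2552, 2.0462]  P^-=[0.6854 0.1068; 0.1068 1.3243]  S=[1.0173]  K=[0.6895; 0.3003]  nu=[-0.6122]  x^+=[1.8331, 1.8624]  P^+=[0.2017 -0.1038; -0.1038 1.2325]

K[0,0] = 0.6895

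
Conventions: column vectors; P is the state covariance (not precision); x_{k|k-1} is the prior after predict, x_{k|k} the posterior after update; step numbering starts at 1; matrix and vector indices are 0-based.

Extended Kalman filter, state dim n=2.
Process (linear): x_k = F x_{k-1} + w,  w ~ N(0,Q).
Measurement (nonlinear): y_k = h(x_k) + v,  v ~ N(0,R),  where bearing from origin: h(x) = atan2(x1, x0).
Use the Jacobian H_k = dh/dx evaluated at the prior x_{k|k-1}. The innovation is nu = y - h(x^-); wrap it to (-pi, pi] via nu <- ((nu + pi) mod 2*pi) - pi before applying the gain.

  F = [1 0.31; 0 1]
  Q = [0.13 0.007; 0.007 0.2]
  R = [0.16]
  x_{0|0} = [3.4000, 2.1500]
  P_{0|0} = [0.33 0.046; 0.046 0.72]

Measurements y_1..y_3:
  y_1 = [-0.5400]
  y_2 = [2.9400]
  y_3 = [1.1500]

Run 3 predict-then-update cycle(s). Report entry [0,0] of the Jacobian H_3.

step 1: x^-=[4.0665, 2.1500]  P^-=[0.5577 0.2762; 0.2762 0.9200]  H_jac=[-0.1016 0.1922]  S=[0.1890]  K=[-0.0190; 0.7872]  nu=[-1.0264]  x^+=[4.0860, 1.3420]  P^+=[0.5576 0.2790; 0.2790 0.8029]
step 2: x^-=[4.5020, 1.3420]  P^-=[0.9378 0.5349; 0.5349 1.0029]  H_jac=[-0.0608 0.2040]  S=[0.1919]  K=[0.2714; 0.8965]  nu=[2.6503]  x^+=[5.2214, 3.7179]  P^+=[0.9237 0.4882; 0.4882 0.8487]
step 3: x^-=[6.3739, 3.7179]  P^-=[1.4379 0.7583; 0.7583 1.0487]  H_jac=[-0.0683 0.1171]  S=[0.1690]  K=[-0.0557; 0.4201]  nu=[0.6220]  x^+=[6.3393, 3.9792]  P^+=[1.4374 0.7623; 0.7623 1.0188]

H_jac[0,0] = -0.0683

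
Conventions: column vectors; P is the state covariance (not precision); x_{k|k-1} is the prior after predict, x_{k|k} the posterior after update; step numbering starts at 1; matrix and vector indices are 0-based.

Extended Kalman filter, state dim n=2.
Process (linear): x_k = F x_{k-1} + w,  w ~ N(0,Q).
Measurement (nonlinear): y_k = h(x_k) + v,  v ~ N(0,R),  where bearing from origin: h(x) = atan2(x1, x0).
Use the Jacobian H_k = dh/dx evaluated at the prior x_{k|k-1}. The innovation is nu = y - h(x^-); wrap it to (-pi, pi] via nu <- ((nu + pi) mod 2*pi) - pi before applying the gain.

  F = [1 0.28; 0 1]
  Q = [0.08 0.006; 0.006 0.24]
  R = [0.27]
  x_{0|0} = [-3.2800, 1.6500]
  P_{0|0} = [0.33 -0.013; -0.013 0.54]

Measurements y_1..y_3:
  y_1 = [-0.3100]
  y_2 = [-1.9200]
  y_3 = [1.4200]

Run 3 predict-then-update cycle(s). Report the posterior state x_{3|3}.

x_post = [-1.0460, 3.0986]

step 1: x^-=[-2.8180, 1.6500]  P^-=[0.4451 0.1442; 0.1442 0.7800]  H_jac=[-0.1547 -0.2643]  S=[0.3469]  K=[-0.3083; -0.6585]  nu=[-2.9219]  x^+=[-1.9170, 3.5740]  P^+=[0.4121 0.0738; 0.0738 0.6296]
step 2: x^-=[-0.9163, 3.5740]  P^-=[0.5827 0.2560; 0.2560 0.8696]  H_jac=[-0.2625 -0.0673]  S=[0.3232]  K=[-0.5268; -0.3891]  nu=[2.5414]  x^+=[-2.2551, 2.5850]  P^+=[0.4931 0.1898; 0.1898 0.8206]
step 3: x^-=[-1.5313, 2.5850]  P^-=[0.7437 0.4256; 0.4256 1.0606]  H_jac=[-0.2864 -0.1696]  S=[0.4029]  K=[-0.7079; -0.7491]  nu=[-0.6856]  x^+=[-1.0460, 3.0986]  P^+=[0.5418 0.2120; 0.2120 0.8346]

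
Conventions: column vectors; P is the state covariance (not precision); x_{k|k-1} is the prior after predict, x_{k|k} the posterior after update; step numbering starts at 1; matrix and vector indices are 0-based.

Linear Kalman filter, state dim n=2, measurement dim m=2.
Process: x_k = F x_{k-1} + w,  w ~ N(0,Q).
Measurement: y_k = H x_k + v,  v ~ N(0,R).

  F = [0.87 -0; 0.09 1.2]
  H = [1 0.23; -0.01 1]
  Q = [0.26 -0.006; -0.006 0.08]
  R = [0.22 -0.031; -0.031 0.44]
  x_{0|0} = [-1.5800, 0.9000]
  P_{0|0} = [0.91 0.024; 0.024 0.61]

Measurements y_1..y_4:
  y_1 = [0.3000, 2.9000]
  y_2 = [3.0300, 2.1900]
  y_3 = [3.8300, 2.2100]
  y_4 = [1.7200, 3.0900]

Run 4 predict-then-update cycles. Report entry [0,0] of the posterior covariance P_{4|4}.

P_post[0,0] = 0.1473

step 1: x^-=[-1.3746, 0.9378]  P^-=[0.9488 0.0903; 0.0903 0.9710]  S=[1.2617 0.2729; 0.2729 1.4092]  K=[0.7891 -0.0955; 0.1040 0.6682]  nu=[1.4589, 1.9485]  x^+=[-0.4094, 2.3915]  P^+=[0.1914 -0.0646; -0.0646 0.2901]
step 2: x^-=[-0.3562, 2.8330]  P^-=[0.4049 -0.0584; -0.0584 0.4854]  S=[0.6237 0.0183; 0.0183 0.9266]  K=[0.6300 -0.0799; 0.0700 0.5231]  nu=[2.7346, -0.6466]  x^+=[1.4182, 2.6862]  P^+=[0.1533 -0.0531; -0.0531 0.2275]
step 3: x^-=[1.2338, 3.3510]  P^-=[0.3760 -0.0495; -0.0495 0.3973]  S=[0.5943 0.0073; 0.0073 0.8383]  K=[0.6144 -0.0688; 0.0647 0.4740]  nu=[1.8254, -1.1287]  x^+=[2.4331, 2.9342]  P^+=[0.1483 -0.0478; -0.0478 0.2061]
step 4: x^-=[2.1168, 3.7401]  P^-=[0.3723 -0.0443; -0.0443 0.3676]  S=[0.5913 0.0056; 0.0056 0.8085]  K=[0.6129 -0.0637; 0.0637 0.4548]  nu=[-1.2570, -0.6289]  x^+=[1.3864, 3.3740]  P^+=[0.1473 -0.0455; -0.0455 0.1977]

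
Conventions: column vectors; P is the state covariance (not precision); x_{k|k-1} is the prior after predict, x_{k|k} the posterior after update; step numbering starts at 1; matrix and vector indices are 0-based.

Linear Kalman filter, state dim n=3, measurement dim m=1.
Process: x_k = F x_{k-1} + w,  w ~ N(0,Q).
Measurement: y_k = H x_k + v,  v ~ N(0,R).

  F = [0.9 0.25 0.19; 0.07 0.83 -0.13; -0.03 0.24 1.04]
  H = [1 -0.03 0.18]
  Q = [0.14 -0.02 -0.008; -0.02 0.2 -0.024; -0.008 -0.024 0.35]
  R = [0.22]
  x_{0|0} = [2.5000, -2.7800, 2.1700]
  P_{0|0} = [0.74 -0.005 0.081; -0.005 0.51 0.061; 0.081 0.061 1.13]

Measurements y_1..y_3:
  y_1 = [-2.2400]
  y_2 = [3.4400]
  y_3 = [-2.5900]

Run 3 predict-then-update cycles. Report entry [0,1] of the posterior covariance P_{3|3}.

P_post[0,1] = 0.0963

step 1: x^-=[1.9673, -2.4145, 1.5146]  P^-=[0.8433 0.0999 0.3189; 0.0999 0.5588 -0.0197; 0.3189 -0.0197 1.6277]  S=[1.2256]  K=[0.7325; 0.0650; 0.4997]  nu=[-4.5524]  x^+=[-1.3673, -2.7103, -0.7603]  P^+=[0.1858 0.0416 -0.1297; 0.0416 0.5537 -0.0595; -0.1297 -0.0595 1.3217]
step 2: x^-=[-2.0526, -2.2464, -1.4002]  P^-=[0.3415 0.1118 0.1511; 0.1118 0.6247 -0.1526; 0.1511 -0.1526 1.7894]  S=[0.6694]  K=[0.5458; 0.0979; 0.7138]  nu=[5.6772]  x^+=[1.0459, -1.6904, 2.6523]  P^+=[0.1421 0.0760 -0.1096; 0.0760 0.6183 -0.1994; -0.1096 -0.1994 1.4483]
step 3: x^-=[1.0227, -1.6746, 2.3214]  P^-=[0.3238 0.1260 0.1644; 0.1260 0.7050 -0.2719; 0.1644 -0.2719 1.8584]  S=[0.6592]  K=[0.5303; 0.0848; 0.7692]  nu=[-4.0808]  x^+=[-1.1415, -2.0206, -0.8176]  P^+=[0.1384 0.0963 -0.1045; 0.0963 0.7002 -0.3149; -0.1045 -0.3149 1.4684]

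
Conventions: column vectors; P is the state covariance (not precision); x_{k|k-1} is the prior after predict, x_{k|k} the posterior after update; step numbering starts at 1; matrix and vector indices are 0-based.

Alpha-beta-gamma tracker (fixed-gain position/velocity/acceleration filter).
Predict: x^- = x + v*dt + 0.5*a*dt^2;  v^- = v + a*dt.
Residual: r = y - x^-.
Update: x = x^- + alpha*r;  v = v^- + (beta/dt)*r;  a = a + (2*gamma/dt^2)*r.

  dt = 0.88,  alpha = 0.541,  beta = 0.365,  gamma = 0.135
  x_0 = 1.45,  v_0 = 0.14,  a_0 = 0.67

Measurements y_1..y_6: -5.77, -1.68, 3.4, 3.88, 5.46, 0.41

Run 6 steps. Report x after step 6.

x_post = 6.3128

step 1: x_pred=1.8326  r=-7.6026  x^+=-2.2804  v^+=-2.4238  a^+=-1.9807
step 2: x_pred=-5.1802  r=3.5002  x^+=-3.2866  v^+=-2.7150  a^+=-0.7603
step 3: x_pred=-5.9702  r=9.3702  x^+=-0.9009  v^+=0.5024  a^+=2.5067
step 4: x_pred=0.5118  r=3.3682  x^+=2.3340  v^+=4.1053  a^+=3.6810
step 5: x_pred=7.3720  r=-1.9120  x^+=6.3376  v^+=6.5516  a^+=3.0144
step 6: x_pred=13.2701  r=-12.8601  x^+=6.3128  v^+=3.8702  a^+=-1.4694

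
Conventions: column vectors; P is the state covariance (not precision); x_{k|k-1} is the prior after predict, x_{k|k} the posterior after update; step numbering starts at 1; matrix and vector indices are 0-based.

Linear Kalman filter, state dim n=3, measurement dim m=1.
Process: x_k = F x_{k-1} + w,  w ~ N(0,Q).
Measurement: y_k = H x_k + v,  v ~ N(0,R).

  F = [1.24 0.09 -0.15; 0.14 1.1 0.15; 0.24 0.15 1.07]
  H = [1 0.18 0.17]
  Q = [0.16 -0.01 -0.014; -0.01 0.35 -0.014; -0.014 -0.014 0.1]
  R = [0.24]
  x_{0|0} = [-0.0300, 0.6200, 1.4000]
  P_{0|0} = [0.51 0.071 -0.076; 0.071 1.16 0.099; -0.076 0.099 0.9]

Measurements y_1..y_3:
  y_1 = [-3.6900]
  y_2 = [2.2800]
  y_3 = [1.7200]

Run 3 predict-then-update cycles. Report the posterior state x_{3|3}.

step 1: x^-=[-0.1914, 0.8878, 1.5838]  P^-=[1.0153 0.2433 -0.0671; 0.2433 1.8352 0.4639; -0.0671 0.4639 1.1837]  S=[1.4421]  K=[0.7265; 0.4525; 0.1509]  nu=[-3.9276]  x^+=[-3.0447, -0.8893, 0.9910]  P^+=[0.2542 -0.2307 -0.2252; -0.2307 1.5399 0.3654; -0.2252 0.3654 1.1509]
step 2: x^-=[-4.0042, -1.2559, 0.1962]  P^-=[0.6116 -0.2494 -0.4139; -0.2494 2.2843 0.7640; -0.4139 0.7640 1.4520]  S=[0.7838]  K=[0.6332; 0.3721; -0.0377]  nu=[6.4769]  x^+=[0.0972, 1.1540, -0.0479]  P^+=[0.2973 -0.4341 -0.3952; -0.4341 2.1758 0.7750; -0.3952 0.7750 1.4508]
step 3: x^-=[0.2316, 1.2758, 0.1451]  P^-=[0.6966 -0.5558 -0.6720; -0.5558 3.1266 1.3203; -0.6720 1.3203 1.8417]  S=[0.7433]  K=[0.6488; 0.3113; -0.1632]  nu=[1.2341]  x^+=[1.0323, 1.6600, -0.0562]  P^+=[0.3837 -0.7060 -0.5933; -0.7060 3.0545 1.3581; -0.5933 1.3581 1.8219]

x_post = [1.0323, 1.6600, -0.0562]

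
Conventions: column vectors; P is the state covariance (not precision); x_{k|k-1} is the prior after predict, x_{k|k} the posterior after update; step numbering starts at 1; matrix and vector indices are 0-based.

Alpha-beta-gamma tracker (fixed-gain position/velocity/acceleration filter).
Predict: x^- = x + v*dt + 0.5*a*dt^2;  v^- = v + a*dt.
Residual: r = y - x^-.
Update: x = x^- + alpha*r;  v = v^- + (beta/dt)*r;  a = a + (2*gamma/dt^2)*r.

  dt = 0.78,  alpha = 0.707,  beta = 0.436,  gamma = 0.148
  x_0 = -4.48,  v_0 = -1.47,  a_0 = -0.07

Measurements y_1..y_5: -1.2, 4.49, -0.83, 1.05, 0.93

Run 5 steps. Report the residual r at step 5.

step 1: x_pred=-5.6479  r=4.4479  x^+=-2.5032  v^+=0.9617  a^+=2.0940
step 2: x_pred=-1.1161  r=5.6061  x^+=2.8474  v^+=5.7287  a^+=4.8215
step 3: x_pred=8.7825  r=-9.6125  x^+=1.9865  v^+=4.1163  a^+=0.1448
step 4: x_pred=5.2412  r=-4.1912  x^+=2.2780  v^+=1.8865  a^+=-1.8943
step 5: x_pred=3.1733  r=-2.2433  x^+=1.5873  v^+=-0.8450  a^+=-2.9857

resid = -2.2433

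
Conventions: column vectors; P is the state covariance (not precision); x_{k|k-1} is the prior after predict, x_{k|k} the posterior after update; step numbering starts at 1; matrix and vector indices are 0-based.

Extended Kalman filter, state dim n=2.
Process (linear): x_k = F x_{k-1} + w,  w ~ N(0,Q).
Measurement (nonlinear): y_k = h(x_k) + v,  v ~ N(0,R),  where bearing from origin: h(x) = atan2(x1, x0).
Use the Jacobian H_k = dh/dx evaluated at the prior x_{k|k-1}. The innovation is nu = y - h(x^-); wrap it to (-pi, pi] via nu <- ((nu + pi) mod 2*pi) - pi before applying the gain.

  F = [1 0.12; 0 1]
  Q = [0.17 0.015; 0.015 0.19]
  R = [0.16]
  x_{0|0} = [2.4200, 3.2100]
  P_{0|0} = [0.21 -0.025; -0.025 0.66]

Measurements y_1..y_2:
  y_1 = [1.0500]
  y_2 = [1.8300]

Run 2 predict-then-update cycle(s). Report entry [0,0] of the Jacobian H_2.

H_jac[0,0] = -0.1587

step 1: x^-=[2.8052, 3.2100]  P^-=[0.3835 0.0692; 0.0692 0.8500]  H_jac=[-0.1766 0.1544]  S=[0.1884]  K=[-0.3028; 0.6314]  nu=[0.1974]  x^+=[2.7454, 3.3346]  P^+=[0.3662 0.1052; 0.1052 0.7749]
step 2: x^-=[3.1456, 3.3346]  P^-=[0.5726 0.2132; 0.2132 0.9649]  H_jac=[-0.1587 0.1497]  S=[0.1859]  K=[-0.3171; 0.5949]  nu=[1.0154]  x^+=[2.8236, 3.9387]  P^+=[0.5539 0.2483; 0.2483 0.8991]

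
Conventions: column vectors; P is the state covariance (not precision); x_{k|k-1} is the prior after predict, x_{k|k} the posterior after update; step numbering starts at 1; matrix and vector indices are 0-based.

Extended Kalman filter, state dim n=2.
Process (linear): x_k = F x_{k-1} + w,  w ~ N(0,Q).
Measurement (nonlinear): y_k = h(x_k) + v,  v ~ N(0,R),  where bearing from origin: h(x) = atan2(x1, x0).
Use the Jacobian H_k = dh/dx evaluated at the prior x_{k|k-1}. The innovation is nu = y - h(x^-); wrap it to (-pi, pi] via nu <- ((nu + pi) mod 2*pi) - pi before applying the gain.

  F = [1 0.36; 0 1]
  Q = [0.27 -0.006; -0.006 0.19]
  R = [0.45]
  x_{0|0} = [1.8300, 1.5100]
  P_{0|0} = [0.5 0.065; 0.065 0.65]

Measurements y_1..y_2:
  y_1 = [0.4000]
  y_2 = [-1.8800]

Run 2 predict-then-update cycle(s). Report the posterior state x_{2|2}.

step 1: x^-=[2.3736, 1.5100]  P^-=[0.9010 0.2930; 0.2930 0.8400]  H_jac=[-0.1908 0.2999]  S=[0.5248]  K=[-0.1601; 0.3735]  nu=[-0.1666]  x^+=[2.4003, 1.4478]  P^+=[0.8876 0.3244; 0.3244 0.7668]
step 2: x^-=[2.9215, 1.4478]  P^-=[1.4905 0.5944; 0.5944 0.9568]  H_jac=[-0.1362 0.2748]  S=[0.5054]  K=[-0.0784; 0.3601]  nu=[-2.3401]  x^+=[3.1050, 0.6052]  P^+=[1.4874 0.6087; 0.6087 0.8913]

x_post = [3.1050, 0.6052]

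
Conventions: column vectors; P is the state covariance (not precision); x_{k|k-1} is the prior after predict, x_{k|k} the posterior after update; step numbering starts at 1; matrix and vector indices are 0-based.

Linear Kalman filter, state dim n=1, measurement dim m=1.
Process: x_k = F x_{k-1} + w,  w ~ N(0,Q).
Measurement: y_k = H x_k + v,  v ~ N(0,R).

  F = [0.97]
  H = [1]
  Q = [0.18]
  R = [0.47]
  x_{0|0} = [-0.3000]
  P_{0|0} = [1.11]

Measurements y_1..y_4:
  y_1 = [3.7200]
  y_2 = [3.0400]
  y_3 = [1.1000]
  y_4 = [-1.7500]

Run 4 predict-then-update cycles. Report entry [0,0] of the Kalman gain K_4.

step 1: x^-=[-0.2910]  P^-=[1.2244]  S=[1.6944]  K=[0.7226]  nu=[4.0110]  x^+=[2.6074]  P^+=[0.3396]
step 2: x^-=[2.5292]  P^-=[0.4996]  S=[0.9696]  K=[0.5152]  nu=[0.5108]  x^+=[2.7924]  P^+=[0.2422]
step 3: x^-=[2.7086]  P^-=[0.4079]  S=[0.8779]  K=[0.4646]  nu=[-1.6086]  x^+=[1.9612]  P^+=[0.2184]
step 4: x^-=[1.9024]  P^-=[0.3855]  S=[0.8555]  K=[0.4506]  nu=[-3.6524]  x^+=[0.2567]  P^+=[0.2118]

K[0,0] = 0.4506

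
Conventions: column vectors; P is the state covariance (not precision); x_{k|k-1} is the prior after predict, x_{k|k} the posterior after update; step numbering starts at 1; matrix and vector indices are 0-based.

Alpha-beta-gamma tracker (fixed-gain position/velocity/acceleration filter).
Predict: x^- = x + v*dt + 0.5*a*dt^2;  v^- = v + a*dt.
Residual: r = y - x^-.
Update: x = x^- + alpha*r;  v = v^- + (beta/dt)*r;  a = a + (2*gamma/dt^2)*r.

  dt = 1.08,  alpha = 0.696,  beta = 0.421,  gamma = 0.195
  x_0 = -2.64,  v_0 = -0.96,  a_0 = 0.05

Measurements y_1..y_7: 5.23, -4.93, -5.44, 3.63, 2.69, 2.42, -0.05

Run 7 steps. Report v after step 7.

step 1: x_pred=-3.6476  r=8.8776  x^+=2.5312  v^+=2.5546  a^+=3.0183
step 2: x_pred=7.0505  r=-11.9805  x^+=-1.2879  v^+=1.1443  a^+=-0.9875
step 3: x_pred=-0.6280  r=-4.8120  x^+=-3.9772  v^+=-1.7980  a^+=-2.5964
step 4: x_pred=-7.4332  r=11.0632  x^+=0.2668  v^+=-0.2895  a^+=1.1027
step 5: x_pred=0.5972  r=2.0928  x^+=2.0538  v^+=1.7172  a^+=1.8025
step 6: x_pred=4.9595  r=-2.5395  x^+=3.1920  v^+=2.6739  a^+=0.9533
step 7: x_pred=6.6358  r=-6.6858  x^+=1.9825  v^+=1.0973  a^+=-1.2822

v_post = 1.0973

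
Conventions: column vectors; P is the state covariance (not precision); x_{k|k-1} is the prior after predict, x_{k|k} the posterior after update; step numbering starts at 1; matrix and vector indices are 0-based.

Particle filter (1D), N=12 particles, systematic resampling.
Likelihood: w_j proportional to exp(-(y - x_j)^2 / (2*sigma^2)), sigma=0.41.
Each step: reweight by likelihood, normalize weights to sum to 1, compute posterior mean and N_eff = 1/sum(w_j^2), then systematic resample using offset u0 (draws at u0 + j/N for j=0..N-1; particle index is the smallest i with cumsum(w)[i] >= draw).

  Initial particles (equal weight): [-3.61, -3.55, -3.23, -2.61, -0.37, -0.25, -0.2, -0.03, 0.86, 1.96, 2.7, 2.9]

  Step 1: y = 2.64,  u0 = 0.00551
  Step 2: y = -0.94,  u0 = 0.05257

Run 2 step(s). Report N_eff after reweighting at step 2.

step 1: w=[0.0000, 0.0000, 0.0000, 0.0000, 0.0000, 0.0000, 0.0000, 0.0000, 0.0000, 0.1227, 0.4803, 0.3970]  mean=2.6885  Neff=2.4794  idx=[9, 9, 10, 10, 10, 10, 10, 10, 11, 11, 11, 11]
step 2: w=[0.5000, 0.5000, 0.0000, 0.0000, 0.0000, 0.0000, 0.0000, 0.0000, 0.0000, 0.0000, 0.0000, 0.0000]  mean=1.9600  Neff=2.0000  idx=[0, 0, 0, 0, 0, 0, 1, 1, 1, 1, 1, 1]

N_eff = 2.0000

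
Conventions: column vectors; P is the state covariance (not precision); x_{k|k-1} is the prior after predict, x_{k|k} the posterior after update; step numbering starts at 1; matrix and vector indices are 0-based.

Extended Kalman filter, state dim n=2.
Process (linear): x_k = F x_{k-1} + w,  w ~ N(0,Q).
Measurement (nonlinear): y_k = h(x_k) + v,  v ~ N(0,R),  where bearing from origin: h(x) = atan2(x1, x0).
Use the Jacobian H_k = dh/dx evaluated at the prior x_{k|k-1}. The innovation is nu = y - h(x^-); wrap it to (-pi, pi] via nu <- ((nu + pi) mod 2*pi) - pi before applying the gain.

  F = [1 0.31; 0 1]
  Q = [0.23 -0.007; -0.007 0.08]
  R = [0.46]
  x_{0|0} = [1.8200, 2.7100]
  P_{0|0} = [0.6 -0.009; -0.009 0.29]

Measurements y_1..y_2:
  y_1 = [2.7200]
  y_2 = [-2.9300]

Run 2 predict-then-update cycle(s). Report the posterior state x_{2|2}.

step 1: x^-=[2.6601, 2.7100]  P^-=[0.8523 0.0739; 0.0739 0.3700]  H_jac=[-0.1879 0.1845]  S=[0.4976]  K=[-0.2945; 0.1093]  nu=[1.9253]  x^+=[2.0931, 2.9204]  P^+=[0.8091 0.0899; 0.0899 0.3641]
step 2: x^-=[2.9984, 2.9204]  P^-=[1.1299 0.1958; 0.1958 0.4441]  H_jac=[-0.1667 0.1712]  S=[0.4932]  K=[-0.3139; 0.0879]  nu=[2.5810]  x^+=[2.1882, 3.1473]  P^+=[1.0813 0.2094; 0.2094 0.4402]

x_post = [2.1882, 3.1473]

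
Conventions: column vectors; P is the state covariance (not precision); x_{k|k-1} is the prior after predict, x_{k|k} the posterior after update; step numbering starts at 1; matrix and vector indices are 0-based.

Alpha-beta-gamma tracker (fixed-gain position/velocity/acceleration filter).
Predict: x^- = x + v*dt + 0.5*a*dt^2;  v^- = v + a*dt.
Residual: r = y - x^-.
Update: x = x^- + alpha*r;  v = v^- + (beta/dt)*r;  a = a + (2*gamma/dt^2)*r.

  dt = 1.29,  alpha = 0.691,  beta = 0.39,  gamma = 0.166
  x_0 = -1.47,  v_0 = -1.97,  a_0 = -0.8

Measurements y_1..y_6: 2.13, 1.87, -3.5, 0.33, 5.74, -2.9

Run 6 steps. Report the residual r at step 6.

resid = -11.1037

step 1: x_pred=-4.6769  r=6.8069  x^+=0.0267  v^+=-0.9441  a^+=0.5580
step 2: x_pred=-0.7269  r=2.5969  x^+=1.0676  v^+=0.5609  a^+=1.0761
step 3: x_pred=2.6865  r=-6.1865  x^+=-1.5884  v^+=0.0788  a^+=-0.1581
step 4: x_pred=-1.6183  r=1.9483  x^+=-0.2720  v^+=0.4638  a^+=0.2306
step 5: x_pred=0.5182  r=5.2218  x^+=4.1265  v^+=2.3400  a^+=1.2724
step 6: x_pred=8.2037  r=-11.1037  x^+=0.5310  v^+=0.6244  a^+=-0.9429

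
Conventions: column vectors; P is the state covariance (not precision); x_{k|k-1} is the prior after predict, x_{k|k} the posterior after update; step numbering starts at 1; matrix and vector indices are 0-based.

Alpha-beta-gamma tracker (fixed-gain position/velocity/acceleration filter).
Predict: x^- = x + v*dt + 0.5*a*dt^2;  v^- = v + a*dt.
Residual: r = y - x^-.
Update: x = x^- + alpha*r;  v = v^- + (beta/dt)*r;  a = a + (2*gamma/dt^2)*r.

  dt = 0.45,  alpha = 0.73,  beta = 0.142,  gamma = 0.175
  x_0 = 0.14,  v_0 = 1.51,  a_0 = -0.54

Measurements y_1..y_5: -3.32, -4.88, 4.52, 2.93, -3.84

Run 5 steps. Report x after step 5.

step 1: x_pred=0.7648  r=-4.0848  x^+=-2.2171  v^+=-0.0220  a^+=-7.6002
step 2: x_pred=-2.9965  r=-1.8835  x^+=-4.3715  v^+=-4.0364  a^+=-10.8556
step 3: x_pred=-7.2870  r=11.8070  x^+=1.3321  v^+=-5.1957  a^+=9.5515
step 4: x_pred=-0.0389  r=2.9689  x^+=2.1284  v^+=0.0393  a^+=14.6829
step 5: x_pred=3.6328  r=-7.4728  x^+=-1.8224  v^+=4.2886  a^+=1.7670

x_post = -1.8224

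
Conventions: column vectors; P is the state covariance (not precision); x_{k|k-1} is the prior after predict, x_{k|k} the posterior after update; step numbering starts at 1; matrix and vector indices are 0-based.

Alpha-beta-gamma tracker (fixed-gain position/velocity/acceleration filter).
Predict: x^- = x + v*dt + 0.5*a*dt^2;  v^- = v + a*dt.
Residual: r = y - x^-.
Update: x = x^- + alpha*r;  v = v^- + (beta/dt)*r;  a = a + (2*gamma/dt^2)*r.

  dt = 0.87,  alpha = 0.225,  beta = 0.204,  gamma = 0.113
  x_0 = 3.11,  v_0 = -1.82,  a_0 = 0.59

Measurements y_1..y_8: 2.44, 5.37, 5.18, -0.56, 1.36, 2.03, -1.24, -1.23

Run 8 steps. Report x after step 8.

x_post = -3.0655

step 1: x_pred=1.7499  r=0.6901  x^+=1.9052  v^+=-1.1449  a^+=0.7961
step 2: x_pred=1.2104  r=4.1596  x^+=2.1463  v^+=0.5230  a^+=2.0381
step 3: x_pred=3.3727  r=1.8073  x^+=3.7793  v^+=2.7200  a^+=2.5777
step 4: x_pred=7.1212  r=-7.6812  x^+=5.3929  v^+=3.1615  a^+=0.2842
step 5: x_pred=8.2510  r=-6.8910  x^+=6.7005  v^+=1.7929  a^+=-1.7733
step 6: x_pred=7.5892  r=-5.5592  x^+=6.3384  v^+=-1.0534  a^+=-3.4332
step 7: x_pred=4.1226  r=-5.3626  x^+=2.9160  v^+=-5.2978  a^+=-5.0344
step 8: x_pred=-3.5984  r=2.3684  x^+=-3.0655  v^+=-9.1224  a^+=-4.3273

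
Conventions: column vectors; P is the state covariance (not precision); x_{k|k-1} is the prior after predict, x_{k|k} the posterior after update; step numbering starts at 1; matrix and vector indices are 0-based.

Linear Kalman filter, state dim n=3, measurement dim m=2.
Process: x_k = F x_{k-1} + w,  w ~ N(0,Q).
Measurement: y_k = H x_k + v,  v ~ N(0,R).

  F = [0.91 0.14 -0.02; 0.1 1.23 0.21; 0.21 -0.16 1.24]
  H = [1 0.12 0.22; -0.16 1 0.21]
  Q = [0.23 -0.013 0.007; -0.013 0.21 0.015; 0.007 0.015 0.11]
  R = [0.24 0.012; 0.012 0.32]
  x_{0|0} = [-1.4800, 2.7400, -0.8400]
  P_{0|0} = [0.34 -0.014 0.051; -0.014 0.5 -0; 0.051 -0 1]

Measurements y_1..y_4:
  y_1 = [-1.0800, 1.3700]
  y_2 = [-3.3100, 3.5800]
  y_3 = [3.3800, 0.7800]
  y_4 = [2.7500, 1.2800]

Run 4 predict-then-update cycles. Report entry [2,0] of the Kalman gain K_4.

step 1: x^-=[-0.9464, 3.0458, -1.7908]  P^-=[0.5163 0.0936 0.0949; 0.0936 1.0126 0.1893; 0.0949 0.1893 1.7029]  S=[0.9276 0.2844; 0.2844 1.4641]  K=[0.6218 -0.0997; 0.0634 0.6963; 0.4459 0.2766]  nu=[-0.1051, -1.4512]  x^+=[-0.8671, 2.0288, -2.2390]  P^+=[0.1784 0.0373 -0.1582; 0.0373 0.2741 -0.2121; -0.1582 -0.2121 1.3363]
step 2: x^-=[-0.4603, 1.9385, -3.2831]  P^-=[0.4001 0.0562 -0.2179; 0.0562 0.5783 -0.0211; -0.2179 -0.0211 2.1789]  S=[0.6704 0.1299; 0.1299 0.9925]  K=[0.5600 -0.1273; 0.0719 0.5598; 0.3019 0.4354]  nu=[-2.3601, 2.2573]  x^+=[-2.0693, 3.0323, -3.0128]  P^+=[0.1923 0.0604 -0.3029; 0.0604 0.2534 -0.3036; -0.3029 -0.3036 1.8955]
step 3: x^-=[-1.3983, 2.8901, -4.6556]  P^-=[0.4230 0.0498 -0.4101; 0.0498 0.5242 -0.0263; -0.4101 -0.0263 2.9981]  S=[0.6458 0.1165; 0.1165 0.9878]  K=[0.5554 -0.1707; 0.0739 0.5083; 0.2649 0.6459]  nu=[5.4557, -1.3562]  x^+=[1.8634, 2.6042, -4.0865]  P^+=[0.2171 0.0776 -0.4327; 0.0776 0.2567 -0.3845; -0.4327 -0.3845 2.5008]
step 4: x^-=[2.1420, 2.5314, -5.0927]  P^-=[0.4535 0.0448 -0.5828; 0.0448 0.5131 -0.0072; -0.5828 -0.0072 3.8935]  S=[0.6433 0.1212; 0.1212 1.0382]  K=[0.5535 -0.2092; 0.0729 0.4773; 0.2662 0.8393]  nu=[1.4246, 0.1608]  x^+=[2.8968, 2.7120, -4.5785]  P^+=[0.2391 0.0923 -0.5447; 0.0923 0.2647 -0.4585; -0.5447 -0.4585 3.0624]

K[2,0] = 0.2662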